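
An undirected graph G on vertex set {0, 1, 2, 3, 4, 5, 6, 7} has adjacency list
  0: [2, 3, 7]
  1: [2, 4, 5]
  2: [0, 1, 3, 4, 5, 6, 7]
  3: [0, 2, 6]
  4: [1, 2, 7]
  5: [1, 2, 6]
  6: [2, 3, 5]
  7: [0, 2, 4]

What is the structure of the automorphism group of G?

the dihedral group of order 14

Vertex 2 is the unique vertex of degree 7; the remaining 7 vertices each have degree 3 and induce a cycle, so G is the wheel on 8 vertices with hub 2. With the hub fixed, the remaining symmetry is that of the rim cycle C_7, giving the dihedral group D_7.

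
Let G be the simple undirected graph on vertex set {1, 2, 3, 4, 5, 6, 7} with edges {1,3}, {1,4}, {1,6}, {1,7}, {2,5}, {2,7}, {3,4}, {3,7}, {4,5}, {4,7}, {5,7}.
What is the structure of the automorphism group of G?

{e}

Degrees alone do not determine every vertex (e.g. 1 and 4 both have degree 4), but their neighbour-degree multisets differ: N(1) has degrees [1, 3, 4, 5] while N(4) has degrees [3, 3, 4, 5]. Repeating this refinement separates all vertices, so the only automorphism is the identity.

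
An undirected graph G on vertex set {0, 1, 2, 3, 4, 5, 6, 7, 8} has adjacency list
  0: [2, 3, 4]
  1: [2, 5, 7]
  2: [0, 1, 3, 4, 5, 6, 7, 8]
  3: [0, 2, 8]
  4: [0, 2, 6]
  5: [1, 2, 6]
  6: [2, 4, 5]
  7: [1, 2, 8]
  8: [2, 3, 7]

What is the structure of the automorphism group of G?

Vertex 2 is the unique vertex of degree 8; the remaining 8 vertices each have degree 3 and induce a cycle, so G is the wheel on 9 vertices with hub 2. With the hub fixed, the remaining symmetry is that of the rim cycle C_8, giving the dihedral group D_8.

D_8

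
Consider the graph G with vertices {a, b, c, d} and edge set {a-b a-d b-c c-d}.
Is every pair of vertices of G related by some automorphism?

G is 2-regular and bipartite on 2^2 = 4 vertices with girth 4; it is the hypercube graph Q_2. The symmetry group of the 2-cube is the hyperoctahedral group B_2 = Z_2 ≀ S_2, of order 2^2·2! = 8. This group acts transitively on the 4 vertices.

Yes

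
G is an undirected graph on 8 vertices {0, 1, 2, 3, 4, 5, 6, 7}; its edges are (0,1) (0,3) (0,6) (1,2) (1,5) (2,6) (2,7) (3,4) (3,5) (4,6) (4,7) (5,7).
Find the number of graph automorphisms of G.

48

G is 3-regular and bipartite on 2^3 = 8 vertices with girth 4; it is the hypercube graph Q_3. The symmetry group of the 3-cube is the hyperoctahedral group B_3 = Z_2 ≀ S_3, of order 2^3·3! = 48.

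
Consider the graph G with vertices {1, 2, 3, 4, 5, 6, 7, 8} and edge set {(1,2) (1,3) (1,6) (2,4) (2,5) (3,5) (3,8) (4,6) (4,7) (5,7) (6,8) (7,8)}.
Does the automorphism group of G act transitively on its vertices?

Yes

G is 3-regular and bipartite on 2^3 = 8 vertices with girth 4; it is the hypercube graph Q_3. Aut(Q_3) consists of the signed permutations of the 3 coordinate axes: 3! permutations times 2^3 sign flips, so |Aut| = 2^3·3! = 48. Under this action every vertex can be carried to every other, so G is vertex-transitive.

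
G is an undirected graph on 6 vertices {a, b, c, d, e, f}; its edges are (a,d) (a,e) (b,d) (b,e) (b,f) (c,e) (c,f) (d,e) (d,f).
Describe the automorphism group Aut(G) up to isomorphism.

Degrees alone do not determine every vertex (e.g. a and c both have degree 2), but their neighbour-degree multisets differ: N(a) has degrees [4, 4] while N(c) has degrees [3, 4]. Repeating this refinement separates all vertices, so the only automorphism is the identity.

the trivial group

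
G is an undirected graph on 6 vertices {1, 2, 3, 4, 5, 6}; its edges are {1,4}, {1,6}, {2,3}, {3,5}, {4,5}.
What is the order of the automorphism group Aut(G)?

The degree sequence is [2, 1, 2, 2, 2, 1]; the two degree-1 vertices 2 and 6 are the ends of a path, so G = P_6. The only nontrivial automorphism of a path is the end-to-end reflection, so Aut(G) ≅ Z_2.

2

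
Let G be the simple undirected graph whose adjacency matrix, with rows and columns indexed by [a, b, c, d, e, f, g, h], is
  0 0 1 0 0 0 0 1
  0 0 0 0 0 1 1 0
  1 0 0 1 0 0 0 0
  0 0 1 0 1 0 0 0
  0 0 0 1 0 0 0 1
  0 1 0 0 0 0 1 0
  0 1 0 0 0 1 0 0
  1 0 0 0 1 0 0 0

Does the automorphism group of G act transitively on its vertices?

G has two connected components, {a, c, d, e, h} and {b, f, g}; each is 2-regular, so G = C_5 ⊔ C_3. The orbit of a under Aut(G) is {a, c, d, e, h}, which does not contain b, so G is not vertex-transitive.

No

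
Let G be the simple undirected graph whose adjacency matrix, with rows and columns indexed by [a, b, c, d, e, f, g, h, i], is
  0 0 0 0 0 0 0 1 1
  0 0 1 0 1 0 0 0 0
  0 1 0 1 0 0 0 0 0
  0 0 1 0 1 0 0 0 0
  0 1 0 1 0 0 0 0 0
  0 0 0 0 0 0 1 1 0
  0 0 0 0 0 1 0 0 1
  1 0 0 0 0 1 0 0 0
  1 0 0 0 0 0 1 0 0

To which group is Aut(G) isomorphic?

D_4 × D_5

G has two connected components, {a, f, g, h, i} and {b, c, d, e}; each is 2-regular, so G = C_5 ⊔ C_4. The components are non-isomorphic (different sizes), so Aut(G) = Aut(C_4) × Aut(C_5) = D_4 × D_5 of order 8·10 = 80.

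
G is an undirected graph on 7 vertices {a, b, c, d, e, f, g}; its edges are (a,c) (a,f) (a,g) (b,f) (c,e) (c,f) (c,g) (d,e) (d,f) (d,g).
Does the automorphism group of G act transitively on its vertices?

No

Vertex b is the only vertex of degree 1, so every automorphism fixes it; G is not vertex-transitive.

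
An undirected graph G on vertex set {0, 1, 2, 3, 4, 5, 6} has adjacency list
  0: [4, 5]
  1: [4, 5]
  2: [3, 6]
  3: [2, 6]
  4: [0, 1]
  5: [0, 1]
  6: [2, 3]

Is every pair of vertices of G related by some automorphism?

No

G has two connected components, {0, 1, 4, 5} and {2, 3, 6}; each is 2-regular, so G = C_4 ⊔ C_3. The orbit of 0 under Aut(G) is {0, 1, 4, 5}, which does not contain 2, so G is not vertex-transitive.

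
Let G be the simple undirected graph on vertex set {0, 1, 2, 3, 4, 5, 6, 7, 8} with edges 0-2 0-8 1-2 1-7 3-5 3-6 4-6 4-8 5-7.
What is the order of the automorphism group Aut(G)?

18

Every vertex has degree 2 and the graph is connected, so G is the 9-cycle C_9. The automorphisms of the 9-cycle are exactly the symmetries of a regular 9-gon: the dihedral group D_9, |D_9| = 18.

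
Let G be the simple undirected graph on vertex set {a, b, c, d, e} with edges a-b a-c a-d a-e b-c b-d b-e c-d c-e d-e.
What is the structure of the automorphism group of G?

the symmetric group on 5 letters

Every vertex has degree 4, so G is the complete graph K_5. Every bijection on the vertex set is an automorphism of K_5; hence Aut(K_5) ≅ S_5, order 120.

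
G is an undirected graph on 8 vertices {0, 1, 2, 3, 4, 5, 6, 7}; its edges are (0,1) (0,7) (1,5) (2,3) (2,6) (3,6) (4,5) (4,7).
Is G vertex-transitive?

G has two connected components, {0, 1, 4, 5, 7} and {2, 3, 6}; each is 2-regular, so G = C_5 ⊔ C_3. The orbit of 0 under Aut(G) is {0, 1, 4, 5, 7}, which does not contain 2, so G is not vertex-transitive.

No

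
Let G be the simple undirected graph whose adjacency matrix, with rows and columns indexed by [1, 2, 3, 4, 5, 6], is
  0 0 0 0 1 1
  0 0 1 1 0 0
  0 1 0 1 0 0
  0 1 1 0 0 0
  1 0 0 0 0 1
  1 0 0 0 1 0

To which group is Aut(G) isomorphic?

(D_3 × D_3) ⋊ Z_2

G has two connected components, {1, 5, 6} and {2, 3, 4}; each is 2-regular, so G = C_3 ⊔ C_3. Aut of a disjoint union of two copies of C_3 is the wreath product D_3 ≀ Z_2, of order 2·6² = 72.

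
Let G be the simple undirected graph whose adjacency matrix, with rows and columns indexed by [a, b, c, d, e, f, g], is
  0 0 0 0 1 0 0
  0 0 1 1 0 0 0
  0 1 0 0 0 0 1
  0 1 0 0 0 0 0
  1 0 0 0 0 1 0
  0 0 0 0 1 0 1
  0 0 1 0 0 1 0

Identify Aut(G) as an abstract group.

The degree sequence is [1, 2, 2, 1, 2, 2, 2]; the two degree-1 vertices a and d are the ends of a path, so G = P_7. A path has exactly one nontrivial symmetry — reversal — giving Aut(G) of order 2.

the cyclic group of order 2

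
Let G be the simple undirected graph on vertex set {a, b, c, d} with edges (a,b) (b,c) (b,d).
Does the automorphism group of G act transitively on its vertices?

No

Vertex b is the only vertex of degree 3, so every automorphism fixes it; G is not vertex-transitive.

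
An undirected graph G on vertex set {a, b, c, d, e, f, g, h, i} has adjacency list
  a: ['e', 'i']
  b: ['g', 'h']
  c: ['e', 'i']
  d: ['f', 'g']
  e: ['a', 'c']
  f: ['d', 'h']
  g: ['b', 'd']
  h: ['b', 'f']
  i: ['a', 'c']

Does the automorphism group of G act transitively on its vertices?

No

G has two connected components, {b, d, f, g, h} and {a, c, e, i}; each is 2-regular, so G = C_5 ⊔ C_4. The orbit of a under Aut(G) is {a, c, e, i}, which does not contain b, so G is not vertex-transitive.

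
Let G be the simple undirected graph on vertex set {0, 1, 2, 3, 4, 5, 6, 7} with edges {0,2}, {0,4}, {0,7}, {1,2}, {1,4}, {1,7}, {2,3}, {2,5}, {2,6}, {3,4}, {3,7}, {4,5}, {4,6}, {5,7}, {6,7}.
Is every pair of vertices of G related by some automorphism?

No

Automorphisms preserve degree, but G has vertices of degree 3 and vertices of degree 5; no automorphism maps one to the other, so G is not vertex-transitive.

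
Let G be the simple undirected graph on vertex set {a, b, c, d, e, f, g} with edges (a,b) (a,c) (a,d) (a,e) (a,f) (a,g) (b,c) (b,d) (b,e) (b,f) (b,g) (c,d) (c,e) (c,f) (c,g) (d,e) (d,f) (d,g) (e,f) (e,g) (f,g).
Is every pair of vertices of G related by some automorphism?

Yes

All 7 vertices are pairwise adjacent: G = K_7. Any permutation of the 7 vertices preserves K_7, so Aut(K_7) = S_7 of order 7! = 5040. Under this action every vertex can be carried to every other, so G is vertex-transitive.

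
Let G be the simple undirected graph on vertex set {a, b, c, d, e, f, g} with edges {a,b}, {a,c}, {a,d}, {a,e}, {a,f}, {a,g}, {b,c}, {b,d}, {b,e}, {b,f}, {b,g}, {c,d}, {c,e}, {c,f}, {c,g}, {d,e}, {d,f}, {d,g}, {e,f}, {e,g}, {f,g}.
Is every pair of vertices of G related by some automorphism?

Yes

Every vertex has degree 6, so G is the complete graph K_7. Any permutation of the 7 vertices preserves K_7, so Aut(K_7) = S_7 of order 7! = 5040. Under this action every vertex can be carried to every other, so G is vertex-transitive.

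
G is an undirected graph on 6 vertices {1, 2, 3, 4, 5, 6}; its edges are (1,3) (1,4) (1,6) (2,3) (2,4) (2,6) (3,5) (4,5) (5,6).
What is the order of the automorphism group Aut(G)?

G is 3-regular and bipartite with parts {1, 2, 5} and {3, 4, 6} (each part is independent and every cross-pair is an edge), so G = K_{3,3}. Aut(K_{3,3}) is the wreath product S_3 ≀ Z_2: permute within each part, then optionally swap the parts; |Aut| = 2·(3!)² = 72.

72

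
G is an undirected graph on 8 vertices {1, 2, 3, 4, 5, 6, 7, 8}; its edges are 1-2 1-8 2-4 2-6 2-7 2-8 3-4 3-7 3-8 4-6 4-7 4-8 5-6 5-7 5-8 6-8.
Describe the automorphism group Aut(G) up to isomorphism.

the trivial group

Degrees alone do not determine every vertex (e.g. 2 and 4 both have degree 5), but their neighbour-degree multisets differ: N(2) has degrees [2, 4, 4, 5, 6] while N(4) has degrees [3, 4, 4, 5, 6]. Repeating this refinement separates all vertices, so the only automorphism is the identity.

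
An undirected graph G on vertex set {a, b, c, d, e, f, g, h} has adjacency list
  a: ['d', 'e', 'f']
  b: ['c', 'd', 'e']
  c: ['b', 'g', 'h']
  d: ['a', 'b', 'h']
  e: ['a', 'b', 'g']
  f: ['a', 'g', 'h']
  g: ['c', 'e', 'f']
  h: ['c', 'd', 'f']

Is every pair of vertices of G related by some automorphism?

Yes

G is 3-regular and bipartite on 2^3 = 8 vertices with girth 4; it is the hypercube graph Q_3. Aut(Q_3) consists of the signed permutations of the 3 coordinate axes: 3! permutations times 2^3 sign flips, so |Aut| = 2^3·3! = 48. This group acts transitively on the 8 vertices.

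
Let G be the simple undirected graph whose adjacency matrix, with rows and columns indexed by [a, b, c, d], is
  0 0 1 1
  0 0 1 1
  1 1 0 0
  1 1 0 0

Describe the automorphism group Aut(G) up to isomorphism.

D_4

G is 2-regular and bipartite on 2^2 = 4 vertices with girth 4; it is the hypercube graph Q_2. Aut(Q_2) consists of the signed permutations of the 2 coordinate axes: 2! permutations times 2^2 sign flips, so |Aut| = 2^2·2! = 8.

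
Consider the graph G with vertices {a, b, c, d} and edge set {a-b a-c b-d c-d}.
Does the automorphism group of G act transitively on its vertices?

G is 2-regular and bipartite on 2^2 = 4 vertices with girth 4; it is the hypercube graph Q_2. Aut(Q_2) consists of the signed permutations of the 2 coordinate axes: 2! permutations times 2^2 sign flips, so |Aut| = 2^2·2! = 8. Under this action every vertex can be carried to every other, so G is vertex-transitive.

Yes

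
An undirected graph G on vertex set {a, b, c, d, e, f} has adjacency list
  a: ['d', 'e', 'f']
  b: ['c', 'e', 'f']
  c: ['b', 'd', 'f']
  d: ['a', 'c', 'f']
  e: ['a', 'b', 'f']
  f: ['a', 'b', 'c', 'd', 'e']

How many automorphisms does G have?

10

Vertex f is the unique vertex of degree 5; the remaining 5 vertices each have degree 3 and induce a cycle, so G is the wheel on 6 vertices with hub f. Every automorphism fixes the hub and acts on the rim 5-cycle, so Aut(G) ≅ Aut(C_5) = D_5 of order 10.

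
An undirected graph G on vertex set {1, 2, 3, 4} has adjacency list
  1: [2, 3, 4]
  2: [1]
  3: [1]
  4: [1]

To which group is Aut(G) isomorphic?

S_3

Vertex 1 has degree 3 and every other vertex has degree 1, so G is the star K_{1,3} with centre 1. Any automorphism fixes the centre and permutes the 3 leaves freely, so Aut(G) ≅ S_3 of order 3! = 6.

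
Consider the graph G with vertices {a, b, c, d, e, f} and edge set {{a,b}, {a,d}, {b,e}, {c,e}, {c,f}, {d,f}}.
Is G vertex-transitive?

Yes

G is 2-regular and connected on 6 vertices, i.e. the cycle C_6. C_6 has 6 rotations and 6 reflections, so Aut(C_6) ≅ D_6 of order 12. This group acts transitively on the 6 vertices.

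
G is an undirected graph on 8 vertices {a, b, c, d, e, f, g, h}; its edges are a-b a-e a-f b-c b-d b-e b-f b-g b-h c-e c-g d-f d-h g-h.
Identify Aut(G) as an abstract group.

Vertex b is the unique vertex of degree 7; the remaining 7 vertices each have degree 3 and induce a cycle, so G is the wheel on 8 vertices with hub b. With the hub fixed, the remaining symmetry is that of the rim cycle C_7, giving the dihedral group D_7.

the dihedral group of order 14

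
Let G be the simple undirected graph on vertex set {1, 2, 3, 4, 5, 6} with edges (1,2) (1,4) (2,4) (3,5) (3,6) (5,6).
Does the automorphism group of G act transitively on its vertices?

G has two connected components, {1, 2, 4} and {3, 5, 6}; each is 2-regular, so G = C_3 ⊔ C_3. Aut of a disjoint union of two copies of C_3 is the wreath product D_3 ≀ Z_2, of order 2·6² = 72. This group acts transitively on the 6 vertices.

Yes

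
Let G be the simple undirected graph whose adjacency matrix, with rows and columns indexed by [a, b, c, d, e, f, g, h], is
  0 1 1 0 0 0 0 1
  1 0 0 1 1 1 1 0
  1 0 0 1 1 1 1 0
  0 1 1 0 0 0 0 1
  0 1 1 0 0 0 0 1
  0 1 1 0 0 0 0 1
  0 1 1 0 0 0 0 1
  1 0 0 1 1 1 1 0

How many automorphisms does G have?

720

The vertices split by degree into {b, c, h} (degree 5) and {a, d, e, f, g} (degree 3); every edge runs between the two parts, so G is the complete bipartite graph K_{3,5}. Automorphisms preserve the bipartition setwise (since the parts differ in size) and act as S_3 × S_5 within it; |Aut| = 720.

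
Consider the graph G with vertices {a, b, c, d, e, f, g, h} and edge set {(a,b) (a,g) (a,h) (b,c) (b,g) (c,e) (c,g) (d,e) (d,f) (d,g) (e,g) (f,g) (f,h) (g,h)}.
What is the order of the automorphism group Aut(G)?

14

Vertex g is the unique vertex of degree 7; the remaining 7 vertices each have degree 3 and induce a cycle, so G is the wheel on 8 vertices with hub g. With the hub fixed, the remaining symmetry is that of the rim cycle C_7, giving the dihedral group D_7.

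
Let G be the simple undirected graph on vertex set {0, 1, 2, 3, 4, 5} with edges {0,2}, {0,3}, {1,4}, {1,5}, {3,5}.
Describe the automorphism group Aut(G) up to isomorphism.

Z_2

The degree sequence is [2, 2, 1, 2, 1, 2]; the two degree-1 vertices 2 and 4 are the ends of a path, so G = P_6. The only nontrivial automorphism of a path is the end-to-end reflection, so Aut(G) ≅ Z_2.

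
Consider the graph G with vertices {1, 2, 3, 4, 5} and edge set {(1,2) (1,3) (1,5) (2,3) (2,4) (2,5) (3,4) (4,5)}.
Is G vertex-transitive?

No

Vertex 2 is the only vertex of degree 4, so every automorphism fixes it; G is not vertex-transitive.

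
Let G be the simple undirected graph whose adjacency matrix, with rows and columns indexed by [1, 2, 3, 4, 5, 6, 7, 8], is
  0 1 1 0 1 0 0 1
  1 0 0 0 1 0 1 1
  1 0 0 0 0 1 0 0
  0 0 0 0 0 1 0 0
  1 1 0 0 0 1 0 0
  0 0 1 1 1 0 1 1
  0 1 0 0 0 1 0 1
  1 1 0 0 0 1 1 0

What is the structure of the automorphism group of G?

The degree sequence is [4, 4, 2, 1, 3, 5, 3, 4]. Checking the degree-preserving permutations of the vertex set shows that none except the identity preserves every edge, so Aut(G) is trivial.

{e}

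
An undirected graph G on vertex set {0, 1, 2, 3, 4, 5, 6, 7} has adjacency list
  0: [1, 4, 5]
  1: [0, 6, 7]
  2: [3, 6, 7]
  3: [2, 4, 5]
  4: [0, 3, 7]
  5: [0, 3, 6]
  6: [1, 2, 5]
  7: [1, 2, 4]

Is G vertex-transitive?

G is 3-regular and bipartite on 2^3 = 8 vertices with girth 4; it is the hypercube graph Q_3. Aut(Q_3) consists of the signed permutations of the 3 coordinate axes: 3! permutations times 2^3 sign flips, so |Aut| = 2^3·3! = 48. This group acts transitively on the 8 vertices.

Yes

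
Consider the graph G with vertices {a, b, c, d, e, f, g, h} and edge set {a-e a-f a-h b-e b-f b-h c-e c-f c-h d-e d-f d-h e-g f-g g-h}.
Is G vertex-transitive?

No

Automorphisms preserve degree, but G has vertices of degree 3 and vertices of degree 5; no automorphism maps one to the other, so G is not vertex-transitive.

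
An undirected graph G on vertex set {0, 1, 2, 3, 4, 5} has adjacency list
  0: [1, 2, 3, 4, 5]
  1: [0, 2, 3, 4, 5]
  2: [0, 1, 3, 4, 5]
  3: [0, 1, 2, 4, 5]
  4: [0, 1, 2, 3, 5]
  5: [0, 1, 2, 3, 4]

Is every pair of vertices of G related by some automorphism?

Yes

Every vertex has degree 5, so G is the complete graph K_6. Any permutation of the 6 vertices preserves K_6, so Aut(K_6) = S_6 of order 6! = 720. This group acts transitively on the 6 vertices.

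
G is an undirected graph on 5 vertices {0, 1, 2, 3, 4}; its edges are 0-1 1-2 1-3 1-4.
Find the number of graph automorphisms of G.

24

Vertex 1 has degree 4 and every other vertex has degree 1, so G is the star K_{1,4} with centre 1. Any automorphism fixes the centre and permutes the 4 leaves freely, so Aut(G) ≅ S_4 of order 4! = 24.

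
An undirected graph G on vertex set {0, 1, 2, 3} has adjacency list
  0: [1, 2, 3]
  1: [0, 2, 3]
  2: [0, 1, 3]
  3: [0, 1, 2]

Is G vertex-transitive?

Every vertex has degree 3, so G is the complete graph K_4. Every bijection on the vertex set is an automorphism of K_4; hence Aut(K_4) ≅ S_4, order 24. This group acts transitively on the 4 vertices.

Yes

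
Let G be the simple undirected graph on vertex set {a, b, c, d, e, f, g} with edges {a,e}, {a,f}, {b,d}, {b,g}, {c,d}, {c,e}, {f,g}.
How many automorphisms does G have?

14

G is 2-regular and connected on 7 vertices, i.e. the cycle C_7. C_7 has 7 rotations and 7 reflections, so Aut(C_7) ≅ D_7 of order 14.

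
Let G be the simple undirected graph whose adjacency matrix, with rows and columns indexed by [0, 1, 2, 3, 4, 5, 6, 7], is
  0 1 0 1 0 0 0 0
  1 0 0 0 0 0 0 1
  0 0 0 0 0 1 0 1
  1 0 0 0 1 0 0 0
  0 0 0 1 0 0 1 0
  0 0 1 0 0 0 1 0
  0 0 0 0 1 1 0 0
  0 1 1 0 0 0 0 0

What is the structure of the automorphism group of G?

the dihedral group of order 16

Every vertex has degree 2 and the graph is connected, so G is the 8-cycle C_8. C_8 has 8 rotations and 8 reflections, so Aut(C_8) ≅ D_8 of order 16.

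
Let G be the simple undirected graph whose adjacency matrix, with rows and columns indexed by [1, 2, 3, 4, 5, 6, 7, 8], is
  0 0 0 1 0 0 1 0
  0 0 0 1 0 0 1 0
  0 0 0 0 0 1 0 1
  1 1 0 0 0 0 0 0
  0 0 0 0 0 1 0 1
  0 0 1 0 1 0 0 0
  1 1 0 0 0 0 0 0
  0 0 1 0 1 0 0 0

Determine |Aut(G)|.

G has two connected components, {3, 5, 6, 8} and {1, 2, 4, 7}; each is 2-regular, so G = C_4 ⊔ C_4. With two isomorphic components, Aut(G) = Aut(C_4) ≀ S_2 = (D_4 × D_4) ⋊ Z_2: permute each cycle by D_4, then optionally swap the two cycles. Order 2·(2·4)² = 128.

128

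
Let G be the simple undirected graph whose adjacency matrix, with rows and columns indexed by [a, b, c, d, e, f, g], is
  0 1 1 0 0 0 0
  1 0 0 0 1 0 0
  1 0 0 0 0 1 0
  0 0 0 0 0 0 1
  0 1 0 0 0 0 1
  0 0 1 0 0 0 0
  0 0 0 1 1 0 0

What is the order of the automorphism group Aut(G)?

The degree sequence is [2, 2, 2, 1, 2, 1, 2]; the two degree-1 vertices d and f are the ends of a path, so G = P_7. The only nontrivial automorphism of a path is the end-to-end reflection, so Aut(G) ≅ Z_2.

2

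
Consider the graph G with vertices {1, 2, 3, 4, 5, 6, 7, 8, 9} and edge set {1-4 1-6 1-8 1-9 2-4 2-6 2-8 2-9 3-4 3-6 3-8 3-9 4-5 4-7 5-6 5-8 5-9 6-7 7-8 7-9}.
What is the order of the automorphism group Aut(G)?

The vertices split by degree into {4, 6, 8, 9} (degree 5) and {1, 2, 3, 5, 7} (degree 4); every edge runs between the two parts, so G is the complete bipartite graph K_{4,5}. Automorphisms preserve the bipartition setwise (since the parts differ in size) and act as S_4 × S_5 within it; |Aut| = 2880.

2880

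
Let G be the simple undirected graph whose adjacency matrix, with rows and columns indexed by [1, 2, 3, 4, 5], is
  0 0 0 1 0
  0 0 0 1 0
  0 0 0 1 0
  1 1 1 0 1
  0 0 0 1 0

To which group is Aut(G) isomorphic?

Vertex 4 has degree 4 and every other vertex has degree 1, so G is the star K_{1,4} with centre 4. Any automorphism fixes the centre and permutes the 4 leaves freely, so Aut(G) ≅ S_4 of order 4! = 24.

S_4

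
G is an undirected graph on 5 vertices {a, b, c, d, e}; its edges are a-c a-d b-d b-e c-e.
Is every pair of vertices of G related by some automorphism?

Yes

G is 2-regular and connected on 5 vertices, i.e. the cycle C_5. C_5 has 5 rotations and 5 reflections, so Aut(C_5) ≅ D_5 of order 10. Under this action every vertex can be carried to every other, so G is vertex-transitive.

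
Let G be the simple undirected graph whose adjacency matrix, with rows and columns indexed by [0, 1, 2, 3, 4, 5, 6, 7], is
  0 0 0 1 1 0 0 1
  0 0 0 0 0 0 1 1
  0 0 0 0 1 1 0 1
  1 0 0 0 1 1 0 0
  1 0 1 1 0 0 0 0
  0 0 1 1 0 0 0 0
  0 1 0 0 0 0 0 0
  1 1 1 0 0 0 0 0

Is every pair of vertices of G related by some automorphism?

No

Vertex 6 is the only vertex of degree 1, so every automorphism fixes it; G is not vertex-transitive.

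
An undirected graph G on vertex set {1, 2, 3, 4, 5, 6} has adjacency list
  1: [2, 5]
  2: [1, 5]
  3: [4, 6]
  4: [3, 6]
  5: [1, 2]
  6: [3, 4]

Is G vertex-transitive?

G has two connected components, {3, 4, 6} and {1, 2, 5}; each is 2-regular, so G = C_3 ⊔ C_3. With two isomorphic components, Aut(G) = Aut(C_3) ≀ S_2 = (D_3 × D_3) ⋊ Z_2: permute each cycle by D_3, then optionally swap the two cycles. Order 2·(2·3)² = 72. This group acts transitively on the 6 vertices.

Yes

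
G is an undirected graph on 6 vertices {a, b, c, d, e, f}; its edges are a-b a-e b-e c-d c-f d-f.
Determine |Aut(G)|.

72

G has two connected components, {a, b, e} and {c, d, f}; each is 2-regular, so G = C_3 ⊔ C_3. With two isomorphic components, Aut(G) = Aut(C_3) ≀ S_2 = (D_3 × D_3) ⋊ Z_2: permute each cycle by D_3, then optionally swap the two cycles. Order 2·(2·3)² = 72.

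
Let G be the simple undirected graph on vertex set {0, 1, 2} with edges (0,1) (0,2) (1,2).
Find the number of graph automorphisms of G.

6

Every vertex has degree 2, so G is the complete graph K_3. Any permutation of the 3 vertices preserves K_3, so Aut(K_3) = S_3 of order 3! = 6.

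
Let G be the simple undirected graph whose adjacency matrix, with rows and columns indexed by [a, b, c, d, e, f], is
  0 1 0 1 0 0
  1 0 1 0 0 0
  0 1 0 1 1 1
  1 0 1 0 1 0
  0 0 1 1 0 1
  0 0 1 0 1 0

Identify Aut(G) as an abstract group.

1

The degree sequence is [2, 2, 4, 3, 3, 2]. Checking the degree-preserving permutations of the vertex set shows that none except the identity preserves every edge, so Aut(G) is trivial.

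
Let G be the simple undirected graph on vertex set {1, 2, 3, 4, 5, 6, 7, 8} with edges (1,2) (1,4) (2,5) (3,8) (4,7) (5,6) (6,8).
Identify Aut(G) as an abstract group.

The degree sequence is [2, 2, 1, 2, 2, 2, 1, 2]; the two degree-1 vertices 3 and 7 are the ends of a path, so G = P_8. A path has exactly one nontrivial symmetry — reversal — giving Aut(G) of order 2.

Z_2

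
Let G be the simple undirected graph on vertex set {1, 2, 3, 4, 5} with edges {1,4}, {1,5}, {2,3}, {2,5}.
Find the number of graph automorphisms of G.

2

The degree sequence is [2, 2, 1, 1, 2]; the two degree-1 vertices 3 and 4 are the ends of a path, so G = P_5. The only nontrivial automorphism of a path is the end-to-end reflection, so Aut(G) ≅ Z_2.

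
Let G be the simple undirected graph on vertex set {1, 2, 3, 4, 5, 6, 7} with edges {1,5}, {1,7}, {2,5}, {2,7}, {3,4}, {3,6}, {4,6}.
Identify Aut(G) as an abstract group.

D_4 × D_3

G has two connected components, {1, 2, 5, 7} and {3, 4, 6}; each is 2-regular, so G = C_4 ⊔ C_3. No automorphism exchanges components of different sizes, hence Aut(G) is the direct product D_4 × D_3, order 48.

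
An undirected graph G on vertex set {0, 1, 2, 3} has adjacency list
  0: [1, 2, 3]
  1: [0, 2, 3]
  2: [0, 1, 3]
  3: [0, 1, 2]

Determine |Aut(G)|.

Every vertex has degree 3, so G is the complete graph K_4. Any permutation of the 4 vertices preserves K_4, so Aut(K_4) = S_4 of order 4! = 24.

24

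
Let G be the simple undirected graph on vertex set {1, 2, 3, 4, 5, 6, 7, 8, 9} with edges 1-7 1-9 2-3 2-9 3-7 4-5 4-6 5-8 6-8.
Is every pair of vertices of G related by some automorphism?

G has two connected components, {1, 2, 3, 7, 9} and {4, 5, 6, 8}; each is 2-regular, so G = C_5 ⊔ C_4. The orbit of 1 under Aut(G) is {1, 2, 3, 7, 9}, which does not contain 4, so G is not vertex-transitive.

No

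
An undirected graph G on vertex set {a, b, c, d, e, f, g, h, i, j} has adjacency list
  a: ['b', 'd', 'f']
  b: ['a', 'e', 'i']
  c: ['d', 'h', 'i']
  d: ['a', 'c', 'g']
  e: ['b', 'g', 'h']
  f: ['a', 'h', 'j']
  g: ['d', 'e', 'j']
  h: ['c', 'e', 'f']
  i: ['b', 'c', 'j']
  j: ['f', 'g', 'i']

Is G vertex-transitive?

G is 3-regular on 10 vertices with no triangles and no 4-cycles (girth 5): this is the Petersen graph. It is a classical fact that the Petersen graph has automorphism group S_5 (order 120), arising from its description as the Kneser graph K(5,2). Under this action every vertex can be carried to every other, so G is vertex-transitive.

Yes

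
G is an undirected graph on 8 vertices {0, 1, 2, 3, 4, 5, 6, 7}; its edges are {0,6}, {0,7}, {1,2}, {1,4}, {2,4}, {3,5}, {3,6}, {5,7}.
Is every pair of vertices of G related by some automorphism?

G has two connected components, {0, 3, 5, 6, 7} and {1, 2, 4}; each is 2-regular, so G = C_5 ⊔ C_3. The orbit of 0 under Aut(G) is {0, 3, 5, 6, 7}, which does not contain 1, so G is not vertex-transitive.

No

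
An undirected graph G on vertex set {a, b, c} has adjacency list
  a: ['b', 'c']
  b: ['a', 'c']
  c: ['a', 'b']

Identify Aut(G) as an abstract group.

the symmetric group on 3 letters

Every vertex has degree 2, so G is the complete graph K_3. Any permutation of the 3 vertices preserves K_3, so Aut(K_3) = S_3 of order 3! = 6.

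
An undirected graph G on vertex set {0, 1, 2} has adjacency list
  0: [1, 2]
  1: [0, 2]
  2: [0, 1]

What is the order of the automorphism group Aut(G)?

6

Every vertex has degree 2, so G is the complete graph K_3. Any permutation of the 3 vertices preserves K_3, so Aut(K_3) = S_3 of order 3! = 6.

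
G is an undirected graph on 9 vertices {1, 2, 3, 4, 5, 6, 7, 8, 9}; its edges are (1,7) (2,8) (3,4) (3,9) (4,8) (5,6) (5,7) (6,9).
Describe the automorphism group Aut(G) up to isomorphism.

the cyclic group of order 2

The degree sequence is [1, 1, 2, 2, 2, 2, 2, 2, 2]; the two degree-1 vertices 1 and 2 are the ends of a path, so G = P_9. The only nontrivial automorphism of a path is the end-to-end reflection, so Aut(G) ≅ Z_2.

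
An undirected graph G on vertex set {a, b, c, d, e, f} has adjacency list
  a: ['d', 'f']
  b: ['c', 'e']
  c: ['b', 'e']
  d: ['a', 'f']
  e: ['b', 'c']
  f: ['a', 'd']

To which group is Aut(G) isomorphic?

(D_3 × D_3) ⋊ Z_2

G has two connected components, {b, c, e} and {a, d, f}; each is 2-regular, so G = C_3 ⊔ C_3. Aut of a disjoint union of two copies of C_3 is the wreath product D_3 ≀ Z_2, of order 2·6² = 72.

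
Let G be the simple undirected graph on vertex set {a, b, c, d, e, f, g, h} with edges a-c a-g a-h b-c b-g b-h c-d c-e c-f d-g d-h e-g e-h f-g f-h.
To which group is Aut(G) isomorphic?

The vertices split by degree into {c, g, h} (degree 5) and {a, b, d, e, f} (degree 3); every edge runs between the two parts, so G is the complete bipartite graph K_{3,5}. The parts have unequal sizes, so no automorphism swaps them; each part is permuted independently, giving S_5 × S_3 of order 5!·3! = 720.

S_5 × S_3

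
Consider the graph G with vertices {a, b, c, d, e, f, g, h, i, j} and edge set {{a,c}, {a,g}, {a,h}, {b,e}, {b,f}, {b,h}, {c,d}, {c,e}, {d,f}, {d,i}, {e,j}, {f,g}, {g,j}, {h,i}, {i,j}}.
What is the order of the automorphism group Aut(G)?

120

G is 3-regular on 10 vertices with no triangles and no 4-cycles (girth 5): this is the Petersen graph. Viewing the Petersen graph as the Kneser graph K(5,2) — vertices are 2-subsets of {1,…,5}, edges join disjoint pairs — its automorphisms are exactly the permutations of the 5-element set, so Aut ≅ S_5 of order 120.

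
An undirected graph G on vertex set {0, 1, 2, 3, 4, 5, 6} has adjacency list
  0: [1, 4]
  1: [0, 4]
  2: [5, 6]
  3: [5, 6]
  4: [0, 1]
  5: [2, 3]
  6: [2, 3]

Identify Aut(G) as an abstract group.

G has two connected components, {2, 3, 5, 6} and {0, 1, 4}; each is 2-regular, so G = C_4 ⊔ C_3. The components are non-isomorphic (different sizes), so Aut(G) = Aut(C_3) × Aut(C_4) = D_3 × D_4 of order 6·8 = 48.

D_3 × D_4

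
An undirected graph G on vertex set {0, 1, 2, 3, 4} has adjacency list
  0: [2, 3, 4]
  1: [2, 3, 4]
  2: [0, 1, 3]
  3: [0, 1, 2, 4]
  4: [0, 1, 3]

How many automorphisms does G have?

8

Vertex 3 is the unique vertex of degree 4; the remaining 4 vertices each have degree 3 and induce a cycle, so G is the wheel on 5 vertices with hub 3. With the hub fixed, the remaining symmetry is that of the rim cycle C_4, giving the dihedral group D_4.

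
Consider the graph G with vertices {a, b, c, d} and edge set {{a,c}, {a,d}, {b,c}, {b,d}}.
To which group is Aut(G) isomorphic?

Every vertex has degree 2 and the graph is connected, so G is the 4-cycle C_4. The automorphisms of the 4-cycle are exactly the symmetries of a regular 4-gon: the dihedral group D_4, |D_4| = 8.

D_4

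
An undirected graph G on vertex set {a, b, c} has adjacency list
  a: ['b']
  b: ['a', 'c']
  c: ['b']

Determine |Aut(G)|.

2

The degree sequence is [1, 2, 1]; the two degree-1 vertices a and c are the ends of a path, so G = P_3. The only nontrivial automorphism of a path is the end-to-end reflection, so Aut(G) ≅ Z_2.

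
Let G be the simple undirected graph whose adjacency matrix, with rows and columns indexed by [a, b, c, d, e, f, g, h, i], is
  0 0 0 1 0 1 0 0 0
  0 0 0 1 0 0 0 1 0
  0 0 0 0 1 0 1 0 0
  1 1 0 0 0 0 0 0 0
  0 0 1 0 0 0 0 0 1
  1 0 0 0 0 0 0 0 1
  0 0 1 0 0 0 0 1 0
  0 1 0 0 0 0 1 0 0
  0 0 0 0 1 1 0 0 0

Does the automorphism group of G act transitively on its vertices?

Yes

Every vertex has degree 2 and the graph is connected, so G is the 9-cycle C_9. C_9 has 9 rotations and 9 reflections, so Aut(C_9) ≅ D_9 of order 18. This group acts transitively on the 9 vertices.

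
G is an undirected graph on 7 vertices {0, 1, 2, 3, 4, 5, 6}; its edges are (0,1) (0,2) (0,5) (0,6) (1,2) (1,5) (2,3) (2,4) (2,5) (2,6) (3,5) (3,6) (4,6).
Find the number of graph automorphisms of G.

The degree sequence is [4, 3, 6, 3, 2, 4, 4]. Checking the degree-preserving permutations of the vertex set shows that none except the identity preserves every edge, so Aut(G) is trivial.

1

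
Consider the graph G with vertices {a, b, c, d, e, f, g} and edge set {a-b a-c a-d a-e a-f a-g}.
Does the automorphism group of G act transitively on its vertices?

Vertex a is the only vertex of degree 6, so every automorphism fixes it; G is not vertex-transitive.

No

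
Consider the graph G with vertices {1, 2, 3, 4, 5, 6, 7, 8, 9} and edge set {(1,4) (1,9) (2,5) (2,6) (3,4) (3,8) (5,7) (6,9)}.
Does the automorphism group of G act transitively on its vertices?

Automorphisms preserve degree, but G has vertices of degree 1 and vertices of degree 2; no automorphism maps one to the other, so G is not vertex-transitive.

No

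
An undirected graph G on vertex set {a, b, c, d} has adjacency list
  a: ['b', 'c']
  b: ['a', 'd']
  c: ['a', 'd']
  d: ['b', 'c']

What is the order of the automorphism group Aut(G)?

8

G is 2-regular and bipartite on 2^2 = 4 vertices with girth 4; it is the hypercube graph Q_2. Aut(Q_2) consists of the signed permutations of the 2 coordinate axes: 2! permutations times 2^2 sign flips, so |Aut| = 2^2·2! = 8.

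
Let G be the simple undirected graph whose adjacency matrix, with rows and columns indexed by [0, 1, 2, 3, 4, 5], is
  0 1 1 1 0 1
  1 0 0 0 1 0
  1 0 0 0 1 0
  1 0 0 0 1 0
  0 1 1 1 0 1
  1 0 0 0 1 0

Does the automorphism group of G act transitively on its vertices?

No

Automorphisms preserve degree, but G has vertices of degree 2 and vertices of degree 4; no automorphism maps one to the other, so G is not vertex-transitive.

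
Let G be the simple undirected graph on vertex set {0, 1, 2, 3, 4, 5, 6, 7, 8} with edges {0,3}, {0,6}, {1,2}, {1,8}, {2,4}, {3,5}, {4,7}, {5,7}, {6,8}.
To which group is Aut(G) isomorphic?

Every vertex has degree 2 and the graph is connected, so G is the 9-cycle C_9. C_9 has 9 rotations and 9 reflections, so Aut(C_9) ≅ D_9 of order 18.

D_9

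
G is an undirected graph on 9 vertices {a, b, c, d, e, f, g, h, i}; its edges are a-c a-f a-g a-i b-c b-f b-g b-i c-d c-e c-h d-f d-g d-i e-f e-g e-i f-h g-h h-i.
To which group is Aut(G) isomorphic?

S_4 × S_5

The vertices split by degree into {c, f, g, i} (degree 5) and {a, b, d, e, h} (degree 4); every edge runs between the two parts, so G is the complete bipartite graph K_{4,5}. The parts have unequal sizes, so no automorphism swaps them; each part is permuted independently, giving S_4 × S_5 of order 4!·5! = 2880.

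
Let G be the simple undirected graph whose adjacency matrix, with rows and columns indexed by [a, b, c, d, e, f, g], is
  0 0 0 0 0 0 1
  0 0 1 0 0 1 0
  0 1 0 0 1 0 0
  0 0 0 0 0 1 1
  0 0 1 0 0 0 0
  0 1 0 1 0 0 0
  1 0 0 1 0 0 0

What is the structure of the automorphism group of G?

The degree sequence is [1, 2, 2, 2, 1, 2, 2]; the two degree-1 vertices a and e are the ends of a path, so G = P_7. The only nontrivial automorphism of a path is the end-to-end reflection, so Aut(G) ≅ Z_2.

C_2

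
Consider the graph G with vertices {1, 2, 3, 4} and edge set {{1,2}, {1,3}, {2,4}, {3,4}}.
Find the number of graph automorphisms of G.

8

G is 2-regular and bipartite with parts {1, 4} and {2, 3} (each part is independent and every cross-pair is an edge), so G = K_{2,2}. Each part can be permuted independently (S_2 × S_2) and the two equal-size parts can also be swapped, giving (S_2 × S_2) ⋊ Z_2 of order 2·(2!)² = 8.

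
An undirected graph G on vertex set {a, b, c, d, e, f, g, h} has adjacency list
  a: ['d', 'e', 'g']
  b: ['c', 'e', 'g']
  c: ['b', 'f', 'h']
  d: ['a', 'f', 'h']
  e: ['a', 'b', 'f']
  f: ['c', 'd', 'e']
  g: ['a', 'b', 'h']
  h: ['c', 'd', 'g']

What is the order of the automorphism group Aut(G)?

G is 3-regular and bipartite on 2^3 = 8 vertices with girth 4; it is the hypercube graph Q_3. Aut(Q_3) consists of the signed permutations of the 3 coordinate axes: 3! permutations times 2^3 sign flips, so |Aut| = 2^3·3! = 48.

48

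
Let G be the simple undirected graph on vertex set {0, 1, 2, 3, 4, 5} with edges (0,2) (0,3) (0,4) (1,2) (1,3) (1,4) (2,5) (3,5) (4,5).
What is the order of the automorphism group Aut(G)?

72

G is 3-regular and bipartite with parts {2, 3, 4} and {0, 1, 5} (each part is independent and every cross-pair is an edge), so G = K_{3,3}. Aut(K_{3,3}) is the wreath product S_3 ≀ Z_2: permute within each part, then optionally swap the parts; |Aut| = 2·(3!)² = 72.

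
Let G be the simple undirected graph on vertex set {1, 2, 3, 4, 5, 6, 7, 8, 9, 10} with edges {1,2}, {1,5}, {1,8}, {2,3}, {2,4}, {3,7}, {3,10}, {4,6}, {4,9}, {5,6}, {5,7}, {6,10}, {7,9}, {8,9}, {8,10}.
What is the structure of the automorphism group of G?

S_5

G is 3-regular on 10 vertices with no triangles and no 4-cycles (girth 5): this is the Petersen graph. Viewing the Petersen graph as the Kneser graph K(5,2) — vertices are 2-subsets of {1,…,5}, edges join disjoint pairs — its automorphisms are exactly the permutations of the 5-element set, so Aut ≅ S_5 of order 120.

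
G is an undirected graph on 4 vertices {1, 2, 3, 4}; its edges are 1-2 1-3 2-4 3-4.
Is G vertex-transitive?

G is 2-regular and bipartite on 2^2 = 4 vertices with girth 4; it is the hypercube graph Q_2. Aut(Q_2) consists of the signed permutations of the 2 coordinate axes: 2! permutations times 2^2 sign flips, so |Aut| = 2^2·2! = 8. This group acts transitively on the 4 vertices.

Yes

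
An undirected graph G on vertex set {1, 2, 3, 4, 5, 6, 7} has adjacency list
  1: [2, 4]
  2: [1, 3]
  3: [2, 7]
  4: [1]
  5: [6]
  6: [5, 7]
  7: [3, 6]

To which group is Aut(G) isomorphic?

C_2

The degree sequence is [2, 2, 2, 1, 1, 2, 2]; the two degree-1 vertices 4 and 5 are the ends of a path, so G = P_7. The only nontrivial automorphism of a path is the end-to-end reflection, so Aut(G) ≅ Z_2.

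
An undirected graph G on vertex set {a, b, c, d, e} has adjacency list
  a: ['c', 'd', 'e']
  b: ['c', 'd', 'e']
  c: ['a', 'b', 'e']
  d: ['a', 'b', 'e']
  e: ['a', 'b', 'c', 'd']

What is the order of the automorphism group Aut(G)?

8

Vertex e is the unique vertex of degree 4; the remaining 4 vertices each have degree 3 and induce a cycle, so G is the wheel on 5 vertices with hub e. With the hub fixed, the remaining symmetry is that of the rim cycle C_4, giving the dihedral group D_4.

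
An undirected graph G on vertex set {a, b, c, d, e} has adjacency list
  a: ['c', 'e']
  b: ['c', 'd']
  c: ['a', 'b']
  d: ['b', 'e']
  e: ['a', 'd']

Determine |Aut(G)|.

10

G is 2-regular and connected on 5 vertices, i.e. the cycle C_5. C_5 has 5 rotations and 5 reflections, so Aut(C_5) ≅ D_5 of order 10.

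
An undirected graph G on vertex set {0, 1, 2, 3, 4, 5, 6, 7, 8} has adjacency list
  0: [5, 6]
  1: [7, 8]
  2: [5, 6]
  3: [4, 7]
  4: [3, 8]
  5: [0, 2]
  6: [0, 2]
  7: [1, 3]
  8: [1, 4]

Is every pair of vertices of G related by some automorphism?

G has two connected components, {1, 3, 4, 7, 8} and {0, 2, 5, 6}; each is 2-regular, so G = C_5 ⊔ C_4. The orbit of 0 under Aut(G) is {0, 2, 5, 6}, which does not contain 1, so G is not vertex-transitive.

No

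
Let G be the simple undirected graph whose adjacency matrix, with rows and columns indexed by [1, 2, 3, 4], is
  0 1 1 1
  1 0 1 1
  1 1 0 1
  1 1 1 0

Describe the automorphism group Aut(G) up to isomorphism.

All 4 vertices are pairwise adjacent: G = K_4. Any permutation of the 4 vertices preserves K_4, so Aut(K_4) = S_4 of order 4! = 24.

S_4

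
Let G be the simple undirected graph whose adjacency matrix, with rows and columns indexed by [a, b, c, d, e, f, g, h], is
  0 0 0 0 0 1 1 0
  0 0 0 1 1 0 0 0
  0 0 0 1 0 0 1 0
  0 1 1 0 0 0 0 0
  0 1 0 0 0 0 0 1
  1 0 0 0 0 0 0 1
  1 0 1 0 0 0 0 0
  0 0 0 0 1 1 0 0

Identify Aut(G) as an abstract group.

Every vertex has degree 2 and the graph is connected, so G is the 8-cycle C_8. The automorphisms of the 8-cycle are exactly the symmetries of a regular 8-gon: the dihedral group D_8, |D_8| = 16.

D_8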